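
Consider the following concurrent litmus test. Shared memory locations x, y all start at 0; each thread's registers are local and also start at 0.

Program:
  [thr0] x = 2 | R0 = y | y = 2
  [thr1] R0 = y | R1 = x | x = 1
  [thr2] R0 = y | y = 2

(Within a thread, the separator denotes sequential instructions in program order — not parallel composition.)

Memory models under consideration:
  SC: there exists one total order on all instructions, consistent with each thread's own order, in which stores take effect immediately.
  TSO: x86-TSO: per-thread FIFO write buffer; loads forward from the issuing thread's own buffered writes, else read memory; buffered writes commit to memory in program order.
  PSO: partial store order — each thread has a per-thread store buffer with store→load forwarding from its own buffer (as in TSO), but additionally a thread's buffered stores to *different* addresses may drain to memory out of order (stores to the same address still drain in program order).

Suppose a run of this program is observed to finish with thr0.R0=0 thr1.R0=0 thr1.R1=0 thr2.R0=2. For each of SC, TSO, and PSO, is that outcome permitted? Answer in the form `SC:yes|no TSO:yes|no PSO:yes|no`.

SC:yes TSO:yes PSO:yes

outcome vector order: (thr0.R0,thr1.R0,thr1.R1,thr2.R0)
SC (10): <0 0 0 0>, <0 0 0 2>, <0 0 2 0>, <0 0 2 2>, <0 2 2 0>, <0 2 2 2>, <2 0 0 0>, <2 0 2 0>, <2 2 0 0>, <2 2 2 0>
TSO (11): <0 0 0 0>, <0 0 0 2>, <0 0 2 0>, <0 0 2 2>, <0 2 0 0>, <0 2 2 0>, <0 2 2 2>, <2 0 0 0>, <2 0 2 0>, <2 2 0 0>, <2 2 2 0>
PSO (12): <0 0 0 0>, <0 0 0 2>, <0 0 2 0>, <0 0 2 2>, <0 2 0 0>, <0 2 0 2>, <0 2 2 0>, <0 2 2 2>, <2 0 0 0>, <2 0 2 0>, <2 2 0 0>, <2 2 2 0>
target <0 0 0 2> ∈ {SC,TSO,PSO}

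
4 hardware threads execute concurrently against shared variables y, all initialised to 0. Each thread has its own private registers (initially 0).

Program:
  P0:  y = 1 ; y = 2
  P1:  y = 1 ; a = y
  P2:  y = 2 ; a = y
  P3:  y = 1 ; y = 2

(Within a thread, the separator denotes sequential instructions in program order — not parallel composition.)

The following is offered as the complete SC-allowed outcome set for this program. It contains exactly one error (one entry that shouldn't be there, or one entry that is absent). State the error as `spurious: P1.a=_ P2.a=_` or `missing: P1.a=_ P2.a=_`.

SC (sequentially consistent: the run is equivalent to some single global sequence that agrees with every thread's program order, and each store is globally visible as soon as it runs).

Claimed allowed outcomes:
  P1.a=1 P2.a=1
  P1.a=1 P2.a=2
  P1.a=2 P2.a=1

missing: P1.a=2 P2.a=2

outcome vector order: (P1.a,P2.a)
under SC → (1,1), (1,2), (2,1), (2,2)
SC∖claimed = {(2,2)}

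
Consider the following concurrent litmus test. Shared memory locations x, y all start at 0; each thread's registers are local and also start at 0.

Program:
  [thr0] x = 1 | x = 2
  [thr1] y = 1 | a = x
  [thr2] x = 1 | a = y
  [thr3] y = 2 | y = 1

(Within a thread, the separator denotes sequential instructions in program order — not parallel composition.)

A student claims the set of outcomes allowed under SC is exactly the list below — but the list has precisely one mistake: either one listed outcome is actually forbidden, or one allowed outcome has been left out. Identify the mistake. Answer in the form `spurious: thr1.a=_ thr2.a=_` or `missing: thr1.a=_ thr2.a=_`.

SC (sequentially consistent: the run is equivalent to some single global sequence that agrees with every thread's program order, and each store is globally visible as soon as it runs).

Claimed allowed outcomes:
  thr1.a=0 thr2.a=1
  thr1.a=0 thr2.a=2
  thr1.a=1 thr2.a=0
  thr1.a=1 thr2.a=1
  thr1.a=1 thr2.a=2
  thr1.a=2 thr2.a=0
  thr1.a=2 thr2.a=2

missing: thr1.a=2 thr2.a=1

outcome vector order: (thr1.a,thr2.a)
[SC] allowed = {01 02 10 11 12 20 21 22}
SC∖claimed = {21}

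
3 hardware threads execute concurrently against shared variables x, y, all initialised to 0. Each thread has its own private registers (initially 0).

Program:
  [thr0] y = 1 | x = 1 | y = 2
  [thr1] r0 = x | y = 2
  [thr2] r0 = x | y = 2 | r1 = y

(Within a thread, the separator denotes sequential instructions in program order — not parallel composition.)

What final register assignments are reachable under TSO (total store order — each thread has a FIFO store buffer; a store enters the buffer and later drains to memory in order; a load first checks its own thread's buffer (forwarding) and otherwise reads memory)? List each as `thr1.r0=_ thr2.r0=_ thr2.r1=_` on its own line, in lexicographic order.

thr1.r0=0 thr2.r0=0 thr2.r1=1
thr1.r0=0 thr2.r0=0 thr2.r1=2
thr1.r0=0 thr2.r0=1 thr2.r1=2
thr1.r0=1 thr2.r0=0 thr2.r1=1
thr1.r0=1 thr2.r0=0 thr2.r1=2
thr1.r0=1 thr2.r0=1 thr2.r1=2

outcome vector order: (thr1.r0,thr2.r0,thr2.r1)
|TSO outcomes| = 6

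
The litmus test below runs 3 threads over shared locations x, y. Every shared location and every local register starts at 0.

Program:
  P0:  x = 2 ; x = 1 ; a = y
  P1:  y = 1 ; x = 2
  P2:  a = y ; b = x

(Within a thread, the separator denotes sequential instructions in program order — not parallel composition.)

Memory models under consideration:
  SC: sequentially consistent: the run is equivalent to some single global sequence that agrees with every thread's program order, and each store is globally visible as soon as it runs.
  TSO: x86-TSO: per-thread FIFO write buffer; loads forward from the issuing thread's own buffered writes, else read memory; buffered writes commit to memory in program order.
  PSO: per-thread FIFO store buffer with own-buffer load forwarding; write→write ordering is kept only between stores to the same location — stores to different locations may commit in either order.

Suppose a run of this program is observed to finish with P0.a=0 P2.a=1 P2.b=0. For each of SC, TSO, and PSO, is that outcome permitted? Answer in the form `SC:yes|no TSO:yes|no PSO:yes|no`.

outcome vector order: (P0.a,P2.a,P2.b)
under SC → 0/0/0; 0/0/1; 0/0/2; 0/1/1; 0/1/2; 1/0/0; 1/0/1; 1/0/2; 1/1/0; 1/1/1; 1/1/2
under TSO → 0/0/0; 0/0/1; 0/0/2; 0/1/0; 0/1/1; 0/1/2; 1/0/0; 1/0/1; 1/0/2; 1/1/0; 1/1/1; 1/1/2
under PSO → 0/0/0; 0/0/1; 0/0/2; 0/1/0; 0/1/1; 0/1/2; 1/0/0; 1/0/1; 1/0/2; 1/1/0; 1/1/1; 1/1/2
target 0/1/0 ∈ {TSO,PSO}

SC:no TSO:yes PSO:yes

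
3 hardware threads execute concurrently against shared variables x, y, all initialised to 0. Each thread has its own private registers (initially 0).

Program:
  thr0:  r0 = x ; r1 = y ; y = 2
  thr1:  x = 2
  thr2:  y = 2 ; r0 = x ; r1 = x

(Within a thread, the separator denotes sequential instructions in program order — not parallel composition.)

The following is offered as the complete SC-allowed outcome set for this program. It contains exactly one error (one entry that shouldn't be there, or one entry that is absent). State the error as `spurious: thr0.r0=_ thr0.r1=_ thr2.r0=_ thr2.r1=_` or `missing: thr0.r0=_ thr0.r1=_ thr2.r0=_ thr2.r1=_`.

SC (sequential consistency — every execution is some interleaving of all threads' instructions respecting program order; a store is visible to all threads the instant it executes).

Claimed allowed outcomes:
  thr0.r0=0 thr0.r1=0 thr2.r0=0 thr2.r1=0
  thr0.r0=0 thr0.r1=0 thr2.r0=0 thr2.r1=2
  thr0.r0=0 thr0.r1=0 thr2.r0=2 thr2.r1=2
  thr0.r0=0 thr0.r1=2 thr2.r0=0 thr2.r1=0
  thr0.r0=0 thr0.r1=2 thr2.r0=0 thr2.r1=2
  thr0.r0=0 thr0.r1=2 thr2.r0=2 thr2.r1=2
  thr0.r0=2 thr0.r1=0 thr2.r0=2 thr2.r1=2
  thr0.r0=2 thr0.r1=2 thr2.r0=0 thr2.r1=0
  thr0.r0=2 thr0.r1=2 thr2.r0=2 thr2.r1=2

outcome vector order: (thr0.r0,thr0.r1,thr2.r0,thr2.r1)
[SC] allowed = {(0,0,0,0), (0,0,0,2), (0,0,2,2), (0,2,0,0), (0,2,0,2), (0,2,2,2), (2,0,2,2), (2,2,0,0), (2,2,0,2), (2,2,2,2)}
SC∖claimed = {(2,2,0,2)}

missing: thr0.r0=2 thr0.r1=2 thr2.r0=0 thr2.r1=2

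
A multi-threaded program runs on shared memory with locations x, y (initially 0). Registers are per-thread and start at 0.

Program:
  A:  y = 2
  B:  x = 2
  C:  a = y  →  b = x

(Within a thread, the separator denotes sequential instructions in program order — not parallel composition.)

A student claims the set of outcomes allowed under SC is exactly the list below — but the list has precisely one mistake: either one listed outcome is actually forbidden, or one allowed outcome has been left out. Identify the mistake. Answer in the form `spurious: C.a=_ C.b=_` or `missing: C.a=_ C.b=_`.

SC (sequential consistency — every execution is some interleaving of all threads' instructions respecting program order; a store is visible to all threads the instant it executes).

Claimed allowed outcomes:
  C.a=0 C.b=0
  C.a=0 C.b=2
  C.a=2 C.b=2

outcome vector order: (C.a,C.b)
[SC] allowed = {0/0; 0/2; 2/0; 2/2}
SC∖claimed = {2/0}

missing: C.a=2 C.b=0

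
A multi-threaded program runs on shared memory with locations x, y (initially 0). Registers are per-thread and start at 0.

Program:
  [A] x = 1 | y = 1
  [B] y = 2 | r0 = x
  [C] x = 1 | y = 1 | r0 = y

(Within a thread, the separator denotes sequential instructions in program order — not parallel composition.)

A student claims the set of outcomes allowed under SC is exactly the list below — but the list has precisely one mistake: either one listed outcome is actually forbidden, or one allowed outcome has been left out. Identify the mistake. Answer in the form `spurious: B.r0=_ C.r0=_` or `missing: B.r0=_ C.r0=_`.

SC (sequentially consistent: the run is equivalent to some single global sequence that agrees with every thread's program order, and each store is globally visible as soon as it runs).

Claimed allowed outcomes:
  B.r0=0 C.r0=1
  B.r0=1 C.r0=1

missing: B.r0=1 C.r0=2

outcome vector order: (B.r0,C.r0)
SC (3): (0,1), (1,1), (1,2)
SC∖claimed = {(1,2)}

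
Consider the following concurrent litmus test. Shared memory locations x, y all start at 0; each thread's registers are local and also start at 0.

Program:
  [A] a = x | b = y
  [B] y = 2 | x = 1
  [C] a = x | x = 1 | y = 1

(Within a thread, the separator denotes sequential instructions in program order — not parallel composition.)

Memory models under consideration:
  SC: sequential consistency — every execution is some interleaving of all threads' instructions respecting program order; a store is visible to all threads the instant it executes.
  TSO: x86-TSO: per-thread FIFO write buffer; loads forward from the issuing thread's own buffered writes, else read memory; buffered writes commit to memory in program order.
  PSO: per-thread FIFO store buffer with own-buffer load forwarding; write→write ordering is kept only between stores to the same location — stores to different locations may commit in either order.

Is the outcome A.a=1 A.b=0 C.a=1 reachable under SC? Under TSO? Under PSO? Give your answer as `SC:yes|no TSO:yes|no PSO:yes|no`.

outcome vector order: (A.a,A.b,C.a)
under SC → (0,0,0), (0,0,1), (0,1,0), (0,1,1), (0,2,0), (0,2,1), (1,0,0), (1,1,0), (1,1,1), (1,2,0), (1,2,1)
under TSO → (0,0,0), (0,0,1), (0,1,0), (0,1,1), (0,2,0), (0,2,1), (1,0,0), (1,1,0), (1,1,1), (1,2,0), (1,2,1)
under PSO → (0,0,0), (0,0,1), (0,1,0), (0,1,1), (0,2,0), (0,2,1), (1,0,0), (1,0,1), (1,1,0), (1,1,1), (1,2,0), (1,2,1)
target (1,0,1) ∈ {PSO}

SC:no TSO:no PSO:yes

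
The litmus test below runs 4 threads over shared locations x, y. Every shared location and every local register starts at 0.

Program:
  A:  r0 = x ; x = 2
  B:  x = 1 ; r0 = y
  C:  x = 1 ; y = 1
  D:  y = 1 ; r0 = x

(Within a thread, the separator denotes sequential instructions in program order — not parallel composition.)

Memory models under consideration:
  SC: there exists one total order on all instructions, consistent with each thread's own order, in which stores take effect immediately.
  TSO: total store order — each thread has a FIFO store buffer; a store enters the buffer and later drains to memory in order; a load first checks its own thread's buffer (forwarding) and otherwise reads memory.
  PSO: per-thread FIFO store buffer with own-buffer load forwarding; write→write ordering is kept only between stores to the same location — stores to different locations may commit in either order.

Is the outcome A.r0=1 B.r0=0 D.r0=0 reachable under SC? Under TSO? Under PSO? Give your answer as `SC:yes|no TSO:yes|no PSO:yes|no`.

SC:no TSO:yes PSO:yes

outcome vector order: (A.r0,B.r0,D.r0)
SC: 10 outcomes — {<0 0 1>; <0 0 2>; <0 1 0>; <0 1 1>; <0 1 2>; <1 0 1>; <1 0 2>; <1 1 0>; <1 1 1>; <1 1 2>}
TSO: 12 outcomes — {<0 0 0>; <0 0 1>; <0 0 2>; <0 1 0>; <0 1 1>; <0 1 2>; <1 0 0>; <1 0 1>; <1 0 2>; <1 1 0>; <1 1 1>; <1 1 2>}
PSO: 12 outcomes — {<0 0 0>; <0 0 1>; <0 0 2>; <0 1 0>; <0 1 1>; <0 1 2>; <1 0 0>; <1 0 1>; <1 0 2>; <1 1 0>; <1 1 1>; <1 1 2>}
target <1 0 0> ∈ {TSO,PSO}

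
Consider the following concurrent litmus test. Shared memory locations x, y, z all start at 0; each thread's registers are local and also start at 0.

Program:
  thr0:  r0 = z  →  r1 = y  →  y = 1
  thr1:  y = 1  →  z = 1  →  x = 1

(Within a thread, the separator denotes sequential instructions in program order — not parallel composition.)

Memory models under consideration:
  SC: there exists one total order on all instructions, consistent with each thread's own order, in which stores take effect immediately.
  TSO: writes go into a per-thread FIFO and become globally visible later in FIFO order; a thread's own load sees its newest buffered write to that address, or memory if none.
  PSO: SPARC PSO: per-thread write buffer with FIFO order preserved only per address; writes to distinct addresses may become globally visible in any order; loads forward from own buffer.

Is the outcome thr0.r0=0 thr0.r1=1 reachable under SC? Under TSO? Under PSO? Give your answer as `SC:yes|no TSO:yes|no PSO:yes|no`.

SC:yes TSO:yes PSO:yes

outcome vector order: (thr0.r0,thr0.r1)
[SC] allowed = {<0 0>, <0 1>, <1 1>}
[TSO] allowed = {<0 0>, <0 1>, <1 1>}
[PSO] allowed = {<0 0>, <0 1>, <1 0>, <1 1>}
target <0 1> ∈ {SC,TSO,PSO}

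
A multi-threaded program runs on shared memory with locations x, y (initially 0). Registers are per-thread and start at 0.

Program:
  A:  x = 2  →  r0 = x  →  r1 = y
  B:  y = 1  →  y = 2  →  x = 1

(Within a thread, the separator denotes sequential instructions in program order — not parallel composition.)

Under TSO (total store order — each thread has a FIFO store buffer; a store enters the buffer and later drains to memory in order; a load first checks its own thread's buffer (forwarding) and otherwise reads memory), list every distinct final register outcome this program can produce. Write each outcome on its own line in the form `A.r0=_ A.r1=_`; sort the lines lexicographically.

A.r0=1 A.r1=2
A.r0=2 A.r1=0
A.r0=2 A.r1=1
A.r0=2 A.r1=2

outcome vector order: (A.r0,A.r1)
|TSO outcomes| = 4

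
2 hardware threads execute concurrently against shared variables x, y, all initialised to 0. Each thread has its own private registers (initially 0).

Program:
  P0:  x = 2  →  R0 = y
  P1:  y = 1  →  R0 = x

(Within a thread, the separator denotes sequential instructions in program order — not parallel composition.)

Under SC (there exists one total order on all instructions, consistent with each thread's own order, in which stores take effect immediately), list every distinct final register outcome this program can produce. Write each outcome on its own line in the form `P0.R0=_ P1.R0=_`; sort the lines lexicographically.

P0.R0=0 P1.R0=2
P0.R0=1 P1.R0=0
P0.R0=1 P1.R0=2

outcome vector order: (P0.R0,P1.R0)
|SC outcomes| = 3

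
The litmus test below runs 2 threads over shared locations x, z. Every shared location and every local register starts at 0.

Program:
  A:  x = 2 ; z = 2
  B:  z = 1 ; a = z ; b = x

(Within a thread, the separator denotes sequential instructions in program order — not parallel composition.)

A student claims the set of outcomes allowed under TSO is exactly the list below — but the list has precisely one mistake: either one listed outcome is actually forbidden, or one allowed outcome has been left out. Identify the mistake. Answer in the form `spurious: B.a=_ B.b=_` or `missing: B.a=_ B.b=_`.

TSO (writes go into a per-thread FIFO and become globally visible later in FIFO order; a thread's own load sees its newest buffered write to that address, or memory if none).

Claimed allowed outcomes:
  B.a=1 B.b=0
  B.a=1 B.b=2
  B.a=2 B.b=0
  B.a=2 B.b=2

outcome vector order: (B.a,B.b)
under TSO → 10, 12, 22
claimed∖TSO = {20}

spurious: B.a=2 B.b=0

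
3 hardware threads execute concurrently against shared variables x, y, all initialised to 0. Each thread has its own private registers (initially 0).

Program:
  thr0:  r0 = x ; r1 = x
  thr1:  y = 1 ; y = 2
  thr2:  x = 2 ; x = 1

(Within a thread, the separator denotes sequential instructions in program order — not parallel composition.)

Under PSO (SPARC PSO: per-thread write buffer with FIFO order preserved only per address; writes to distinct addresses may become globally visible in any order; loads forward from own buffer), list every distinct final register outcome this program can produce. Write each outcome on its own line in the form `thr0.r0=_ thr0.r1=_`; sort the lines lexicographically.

thr0.r0=0 thr0.r1=0
thr0.r0=0 thr0.r1=1
thr0.r0=0 thr0.r1=2
thr0.r0=1 thr0.r1=1
thr0.r0=2 thr0.r1=1
thr0.r0=2 thr0.r1=2

outcome vector order: (thr0.r0,thr0.r1)
|PSO outcomes| = 6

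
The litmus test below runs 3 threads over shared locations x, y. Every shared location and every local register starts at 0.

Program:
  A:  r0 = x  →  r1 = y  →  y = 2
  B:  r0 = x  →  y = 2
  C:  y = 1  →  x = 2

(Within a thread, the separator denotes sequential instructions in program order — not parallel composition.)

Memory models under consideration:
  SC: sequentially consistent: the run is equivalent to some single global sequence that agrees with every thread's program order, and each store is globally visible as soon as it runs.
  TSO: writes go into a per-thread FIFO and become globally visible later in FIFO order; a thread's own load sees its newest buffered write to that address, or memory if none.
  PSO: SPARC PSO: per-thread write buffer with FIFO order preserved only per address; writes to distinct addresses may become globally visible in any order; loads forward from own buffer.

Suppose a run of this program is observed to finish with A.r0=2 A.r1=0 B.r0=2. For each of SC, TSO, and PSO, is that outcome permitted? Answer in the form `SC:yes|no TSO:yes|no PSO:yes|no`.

outcome vector order: (A.r0,A.r1,B.r0)
[SC] allowed = {(0,0,0) (0,0,2) (0,1,0) (0,1,2) (0,2,0) (0,2,2) (2,1,0) (2,1,2) (2,2,0) (2,2,2)}
[TSO] allowed = {(0,0,0) (0,0,2) (0,1,0) (0,1,2) (0,2,0) (0,2,2) (2,1,0) (2,1,2) (2,2,0) (2,2,2)}
[PSO] allowed = {(0,0,0) (0,0,2) (0,1,0) (0,1,2) (0,2,0) (0,2,2) (2,0,0) (2,0,2) (2,1,0) (2,1,2) (2,2,0) (2,2,2)}
target (2,0,2) ∈ {PSO}

SC:no TSO:no PSO:yes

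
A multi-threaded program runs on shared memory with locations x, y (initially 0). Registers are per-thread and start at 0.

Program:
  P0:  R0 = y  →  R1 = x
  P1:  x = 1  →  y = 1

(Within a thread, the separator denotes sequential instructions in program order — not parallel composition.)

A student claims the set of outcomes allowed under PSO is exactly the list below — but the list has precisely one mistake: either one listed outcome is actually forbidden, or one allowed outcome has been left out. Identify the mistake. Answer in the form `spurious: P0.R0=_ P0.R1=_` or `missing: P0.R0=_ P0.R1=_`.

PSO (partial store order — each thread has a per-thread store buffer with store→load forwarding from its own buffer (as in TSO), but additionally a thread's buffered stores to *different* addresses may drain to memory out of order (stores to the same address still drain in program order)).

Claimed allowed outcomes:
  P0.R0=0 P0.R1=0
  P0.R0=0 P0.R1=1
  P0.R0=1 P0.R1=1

outcome vector order: (P0.R0,P0.R1)
[PSO] allowed = {0/0, 0/1, 1/0, 1/1}
PSO∖claimed = {1/0}

missing: P0.R0=1 P0.R1=0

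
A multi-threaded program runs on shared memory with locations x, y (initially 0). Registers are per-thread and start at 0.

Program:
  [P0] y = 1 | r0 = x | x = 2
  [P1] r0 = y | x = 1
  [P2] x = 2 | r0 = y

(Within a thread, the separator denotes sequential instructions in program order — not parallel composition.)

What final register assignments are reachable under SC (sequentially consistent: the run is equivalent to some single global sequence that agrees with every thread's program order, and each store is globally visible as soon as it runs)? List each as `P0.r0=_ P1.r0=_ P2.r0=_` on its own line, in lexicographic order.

outcome vector order: (P0.r0,P1.r0,P2.r0)
|SC outcomes| = 10

P0.r0=0 P1.r0=0 P2.r0=1
P0.r0=0 P1.r0=1 P2.r0=1
P0.r0=1 P1.r0=0 P2.r0=0
P0.r0=1 P1.r0=0 P2.r0=1
P0.r0=1 P1.r0=1 P2.r0=0
P0.r0=1 P1.r0=1 P2.r0=1
P0.r0=2 P1.r0=0 P2.r0=0
P0.r0=2 P1.r0=0 P2.r0=1
P0.r0=2 P1.r0=1 P2.r0=0
P0.r0=2 P1.r0=1 P2.r0=1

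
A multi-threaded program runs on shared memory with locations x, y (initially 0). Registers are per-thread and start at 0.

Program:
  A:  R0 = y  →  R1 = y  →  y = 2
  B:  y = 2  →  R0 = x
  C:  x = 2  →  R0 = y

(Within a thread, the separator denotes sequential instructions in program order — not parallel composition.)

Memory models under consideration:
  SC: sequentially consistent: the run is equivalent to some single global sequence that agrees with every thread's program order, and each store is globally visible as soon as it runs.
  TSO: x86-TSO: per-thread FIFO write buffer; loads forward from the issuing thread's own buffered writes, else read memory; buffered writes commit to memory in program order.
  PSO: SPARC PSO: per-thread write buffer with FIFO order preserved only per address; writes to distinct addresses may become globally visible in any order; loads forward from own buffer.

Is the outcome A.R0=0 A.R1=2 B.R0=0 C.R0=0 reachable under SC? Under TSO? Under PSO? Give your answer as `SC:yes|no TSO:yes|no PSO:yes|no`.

outcome vector order: (A.R0,A.R1,B.R0,C.R0)
under SC → 0002; 0020; 0022; 0202; 0220; 0222; 2202; 2220; 2222
under TSO → 0000; 0002; 0020; 0022; 0200; 0202; 0220; 0222; 2200; 2202; 2220; 2222
under PSO → 0000; 0002; 0020; 0022; 0200; 0202; 0220; 0222; 2200; 2202; 2220; 2222
target 0200 ∈ {TSO,PSO}

SC:no TSO:yes PSO:yes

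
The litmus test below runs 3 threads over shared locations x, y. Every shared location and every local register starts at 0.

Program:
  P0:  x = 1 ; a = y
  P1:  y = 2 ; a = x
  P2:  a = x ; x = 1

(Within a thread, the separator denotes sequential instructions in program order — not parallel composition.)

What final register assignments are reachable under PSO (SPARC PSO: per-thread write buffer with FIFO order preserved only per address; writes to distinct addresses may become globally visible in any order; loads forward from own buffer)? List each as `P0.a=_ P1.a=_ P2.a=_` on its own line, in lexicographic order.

P0.a=0 P1.a=0 P2.a=0
P0.a=0 P1.a=0 P2.a=1
P0.a=0 P1.a=1 P2.a=0
P0.a=0 P1.a=1 P2.a=1
P0.a=2 P1.a=0 P2.a=0
P0.a=2 P1.a=0 P2.a=1
P0.a=2 P1.a=1 P2.a=0
P0.a=2 P1.a=1 P2.a=1

outcome vector order: (P0.a,P1.a,P2.a)
|PSO outcomes| = 8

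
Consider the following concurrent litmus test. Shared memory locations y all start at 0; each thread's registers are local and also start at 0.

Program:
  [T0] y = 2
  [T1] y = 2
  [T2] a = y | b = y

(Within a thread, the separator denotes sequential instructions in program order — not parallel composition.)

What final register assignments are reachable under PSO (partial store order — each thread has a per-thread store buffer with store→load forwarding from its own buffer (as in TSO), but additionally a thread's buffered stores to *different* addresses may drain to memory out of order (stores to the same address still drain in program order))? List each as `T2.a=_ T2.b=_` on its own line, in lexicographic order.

T2.a=0 T2.b=0
T2.a=0 T2.b=2
T2.a=2 T2.b=2

outcome vector order: (T2.a,T2.b)
|PSO outcomes| = 3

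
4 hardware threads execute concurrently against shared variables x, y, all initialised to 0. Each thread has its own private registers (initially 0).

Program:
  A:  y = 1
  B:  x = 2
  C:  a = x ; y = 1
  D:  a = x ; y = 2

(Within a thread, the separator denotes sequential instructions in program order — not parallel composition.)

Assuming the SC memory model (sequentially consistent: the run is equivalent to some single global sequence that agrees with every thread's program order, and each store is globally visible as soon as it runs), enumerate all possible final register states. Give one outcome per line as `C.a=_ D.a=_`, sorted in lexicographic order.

C.a=0 D.a=0
C.a=0 D.a=2
C.a=2 D.a=0
C.a=2 D.a=2

outcome vector order: (C.a,D.a)
|SC outcomes| = 4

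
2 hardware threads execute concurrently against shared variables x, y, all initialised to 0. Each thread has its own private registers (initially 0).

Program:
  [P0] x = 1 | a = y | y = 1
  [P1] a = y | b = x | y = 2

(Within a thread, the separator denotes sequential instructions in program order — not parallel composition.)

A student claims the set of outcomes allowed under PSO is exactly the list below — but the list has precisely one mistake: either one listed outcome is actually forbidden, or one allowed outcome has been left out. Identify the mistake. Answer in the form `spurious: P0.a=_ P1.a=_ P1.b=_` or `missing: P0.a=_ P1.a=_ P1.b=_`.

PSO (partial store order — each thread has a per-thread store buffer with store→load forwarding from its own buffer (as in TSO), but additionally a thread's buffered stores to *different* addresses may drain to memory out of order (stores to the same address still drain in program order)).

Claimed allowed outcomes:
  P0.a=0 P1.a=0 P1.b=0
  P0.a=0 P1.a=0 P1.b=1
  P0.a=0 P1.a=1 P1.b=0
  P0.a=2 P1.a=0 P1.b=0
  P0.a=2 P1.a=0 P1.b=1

outcome vector order: (P0.a,P1.a,P1.b)
under PSO → (0,0,0), (0,0,1), (0,1,0), (0,1,1), (2,0,0), (2,0,1)
PSO∖claimed = {(0,1,1)}

missing: P0.a=0 P1.a=1 P1.b=1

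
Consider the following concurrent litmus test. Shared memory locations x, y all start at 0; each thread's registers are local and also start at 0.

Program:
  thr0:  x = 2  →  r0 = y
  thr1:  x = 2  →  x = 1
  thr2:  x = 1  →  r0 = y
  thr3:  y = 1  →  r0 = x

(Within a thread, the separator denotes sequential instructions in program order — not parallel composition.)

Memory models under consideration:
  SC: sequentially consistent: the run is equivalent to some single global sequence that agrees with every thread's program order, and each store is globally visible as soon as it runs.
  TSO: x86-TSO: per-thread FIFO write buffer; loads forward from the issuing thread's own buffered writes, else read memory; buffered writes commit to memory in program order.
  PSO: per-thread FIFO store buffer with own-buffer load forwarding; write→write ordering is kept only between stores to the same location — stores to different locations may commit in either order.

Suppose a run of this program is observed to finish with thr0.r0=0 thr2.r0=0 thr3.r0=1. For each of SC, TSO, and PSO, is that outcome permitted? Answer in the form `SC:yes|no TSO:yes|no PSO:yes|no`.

outcome vector order: (thr0.r0,thr2.r0,thr3.r0)
SC (9): 0/0/1; 0/0/2; 0/1/1; 0/1/2; 1/0/1; 1/0/2; 1/1/0; 1/1/1; 1/1/2
TSO (12): 0/0/0; 0/0/1; 0/0/2; 0/1/0; 0/1/1; 0/1/2; 1/0/0; 1/0/1; 1/0/2; 1/1/0; 1/1/1; 1/1/2
PSO (12): 0/0/0; 0/0/1; 0/0/2; 0/1/0; 0/1/1; 0/1/2; 1/0/0; 1/0/1; 1/0/2; 1/1/0; 1/1/1; 1/1/2
target 0/0/1 ∈ {SC,TSO,PSO}

SC:yes TSO:yes PSO:yes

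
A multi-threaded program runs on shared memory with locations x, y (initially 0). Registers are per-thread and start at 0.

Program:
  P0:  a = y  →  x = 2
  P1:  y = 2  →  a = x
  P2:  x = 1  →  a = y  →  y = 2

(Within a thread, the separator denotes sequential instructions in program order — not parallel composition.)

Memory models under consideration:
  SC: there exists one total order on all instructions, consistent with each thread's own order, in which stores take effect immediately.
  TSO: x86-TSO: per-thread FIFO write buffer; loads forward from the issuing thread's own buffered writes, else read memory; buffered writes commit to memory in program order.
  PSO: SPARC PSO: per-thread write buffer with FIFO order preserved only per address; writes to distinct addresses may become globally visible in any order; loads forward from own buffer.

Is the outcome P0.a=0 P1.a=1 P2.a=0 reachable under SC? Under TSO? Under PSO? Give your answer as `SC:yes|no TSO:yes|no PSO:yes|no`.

SC:yes TSO:yes PSO:yes

outcome vector order: (P0.a,P1.a,P2.a)
[SC] allowed = {0/0/2 0/1/0 0/1/2 0/2/0 0/2/2 2/0/2 2/1/0 2/1/2 2/2/0 2/2/2}
[TSO] allowed = {0/0/0 0/0/2 0/1/0 0/1/2 0/2/0 0/2/2 2/0/0 2/0/2 2/1/0 2/1/2 2/2/0 2/2/2}
[PSO] allowed = {0/0/0 0/0/2 0/1/0 0/1/2 0/2/0 0/2/2 2/0/0 2/0/2 2/1/0 2/1/2 2/2/0 2/2/2}
target 0/1/0 ∈ {SC,TSO,PSO}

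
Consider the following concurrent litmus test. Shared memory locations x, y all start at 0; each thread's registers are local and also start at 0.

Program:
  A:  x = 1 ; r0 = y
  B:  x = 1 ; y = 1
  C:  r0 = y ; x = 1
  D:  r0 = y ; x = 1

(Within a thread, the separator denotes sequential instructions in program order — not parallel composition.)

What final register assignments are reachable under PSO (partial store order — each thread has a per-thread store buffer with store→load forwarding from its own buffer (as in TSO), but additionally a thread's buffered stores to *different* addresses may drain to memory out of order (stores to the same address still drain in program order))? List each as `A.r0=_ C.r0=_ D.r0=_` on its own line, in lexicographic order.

A.r0=0 C.r0=0 D.r0=0
A.r0=0 C.r0=0 D.r0=1
A.r0=0 C.r0=1 D.r0=0
A.r0=0 C.r0=1 D.r0=1
A.r0=1 C.r0=0 D.r0=0
A.r0=1 C.r0=0 D.r0=1
A.r0=1 C.r0=1 D.r0=0
A.r0=1 C.r0=1 D.r0=1

outcome vector order: (A.r0,C.r0,D.r0)
|PSO outcomes| = 8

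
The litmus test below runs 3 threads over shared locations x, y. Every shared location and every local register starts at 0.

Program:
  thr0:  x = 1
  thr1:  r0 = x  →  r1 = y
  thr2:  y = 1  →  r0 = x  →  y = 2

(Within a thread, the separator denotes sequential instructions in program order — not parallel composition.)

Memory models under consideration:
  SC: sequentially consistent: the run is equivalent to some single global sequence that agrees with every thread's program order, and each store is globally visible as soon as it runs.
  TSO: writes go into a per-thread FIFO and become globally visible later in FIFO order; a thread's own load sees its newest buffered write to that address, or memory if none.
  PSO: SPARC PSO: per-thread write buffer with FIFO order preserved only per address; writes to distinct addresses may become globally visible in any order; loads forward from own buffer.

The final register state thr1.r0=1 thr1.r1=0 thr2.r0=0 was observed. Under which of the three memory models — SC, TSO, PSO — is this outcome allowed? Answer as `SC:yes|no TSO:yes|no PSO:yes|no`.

SC:no TSO:yes PSO:yes

outcome vector order: (thr1.r0,thr1.r1,thr2.r0)
SC: 11 outcomes — {000; 001; 010; 011; 020; 021; 101; 110; 111; 120; 121}
TSO: 12 outcomes — {000; 001; 010; 011; 020; 021; 100; 101; 110; 111; 120; 121}
PSO: 12 outcomes — {000; 001; 010; 011; 020; 021; 100; 101; 110; 111; 120; 121}
target 100 ∈ {TSO,PSO}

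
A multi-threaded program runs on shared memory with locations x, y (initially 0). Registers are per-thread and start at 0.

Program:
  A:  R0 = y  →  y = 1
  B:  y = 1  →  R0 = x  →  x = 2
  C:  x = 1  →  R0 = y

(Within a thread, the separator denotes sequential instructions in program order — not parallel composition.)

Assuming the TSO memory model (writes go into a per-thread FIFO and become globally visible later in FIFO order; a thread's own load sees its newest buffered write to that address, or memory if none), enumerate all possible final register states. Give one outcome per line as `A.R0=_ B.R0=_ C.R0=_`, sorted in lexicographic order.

outcome vector order: (A.R0,B.R0,C.R0)
|TSO outcomes| = 8

A.R0=0 B.R0=0 C.R0=0
A.R0=0 B.R0=0 C.R0=1
A.R0=0 B.R0=1 C.R0=0
A.R0=0 B.R0=1 C.R0=1
A.R0=1 B.R0=0 C.R0=0
A.R0=1 B.R0=0 C.R0=1
A.R0=1 B.R0=1 C.R0=0
A.R0=1 B.R0=1 C.R0=1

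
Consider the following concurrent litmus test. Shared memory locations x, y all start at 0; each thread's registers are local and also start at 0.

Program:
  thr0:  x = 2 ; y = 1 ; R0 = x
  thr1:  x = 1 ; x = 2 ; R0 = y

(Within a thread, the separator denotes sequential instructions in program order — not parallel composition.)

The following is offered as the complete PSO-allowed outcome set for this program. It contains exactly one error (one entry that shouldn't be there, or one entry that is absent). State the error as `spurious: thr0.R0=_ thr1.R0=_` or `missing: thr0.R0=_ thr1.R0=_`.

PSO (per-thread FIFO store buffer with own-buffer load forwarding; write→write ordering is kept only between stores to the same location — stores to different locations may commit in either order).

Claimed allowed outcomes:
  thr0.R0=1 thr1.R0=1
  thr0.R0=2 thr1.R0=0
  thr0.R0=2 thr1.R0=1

outcome vector order: (thr0.R0,thr1.R0)
PSO (4): (1,0) (1,1) (2,0) (2,1)
PSO∖claimed = {(1,0)}

missing: thr0.R0=1 thr1.R0=0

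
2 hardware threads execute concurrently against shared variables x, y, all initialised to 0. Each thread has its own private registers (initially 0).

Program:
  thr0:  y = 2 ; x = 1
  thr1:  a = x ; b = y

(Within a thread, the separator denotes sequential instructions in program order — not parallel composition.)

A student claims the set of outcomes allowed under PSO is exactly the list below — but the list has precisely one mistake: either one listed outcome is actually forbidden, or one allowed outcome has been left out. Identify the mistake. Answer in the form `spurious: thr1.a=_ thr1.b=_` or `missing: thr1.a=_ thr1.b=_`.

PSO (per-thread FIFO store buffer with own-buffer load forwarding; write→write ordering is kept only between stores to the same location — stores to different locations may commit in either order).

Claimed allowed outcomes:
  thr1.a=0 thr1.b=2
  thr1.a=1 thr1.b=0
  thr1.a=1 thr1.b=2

outcome vector order: (thr1.a,thr1.b)
PSO: 4 outcomes — {0/0, 0/2, 1/0, 1/2}
PSO∖claimed = {0/0}

missing: thr1.a=0 thr1.b=0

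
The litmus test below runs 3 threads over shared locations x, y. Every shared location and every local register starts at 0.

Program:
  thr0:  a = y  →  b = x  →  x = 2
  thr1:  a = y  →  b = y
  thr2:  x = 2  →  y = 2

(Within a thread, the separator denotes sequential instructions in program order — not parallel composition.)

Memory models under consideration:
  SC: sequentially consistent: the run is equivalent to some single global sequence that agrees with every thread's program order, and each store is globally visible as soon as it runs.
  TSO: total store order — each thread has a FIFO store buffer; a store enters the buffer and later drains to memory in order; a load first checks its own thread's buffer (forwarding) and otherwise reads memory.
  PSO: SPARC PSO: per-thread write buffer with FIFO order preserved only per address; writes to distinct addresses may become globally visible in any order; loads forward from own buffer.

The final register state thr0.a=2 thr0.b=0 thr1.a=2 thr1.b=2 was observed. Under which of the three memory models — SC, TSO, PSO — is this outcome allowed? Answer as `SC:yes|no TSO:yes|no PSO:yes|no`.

outcome vector order: (thr0.a,thr0.b,thr1.a,thr1.b)
SC (9): (0,0,0,0) (0,0,0,2) (0,0,2,2) (0,2,0,0) (0,2,0,2) (0,2,2,2) (2,2,0,0) (2,2,0,2) (2,2,2,2)
TSO (9): (0,0,0,0) (0,0,0,2) (0,0,2,2) (0,2,0,0) (0,2,0,2) (0,2,2,2) (2,2,0,0) (2,2,0,2) (2,2,2,2)
PSO (12): (0,0,0,0) (0,0,0,2) (0,0,2,2) (0,2,0,0) (0,2,0,2) (0,2,2,2) (2,0,0,0) (2,0,0,2) (2,0,2,2) (2,2,0,0) (2,2,0,2) (2,2,2,2)
target (2,0,2,2) ∈ {PSO}

SC:no TSO:no PSO:yes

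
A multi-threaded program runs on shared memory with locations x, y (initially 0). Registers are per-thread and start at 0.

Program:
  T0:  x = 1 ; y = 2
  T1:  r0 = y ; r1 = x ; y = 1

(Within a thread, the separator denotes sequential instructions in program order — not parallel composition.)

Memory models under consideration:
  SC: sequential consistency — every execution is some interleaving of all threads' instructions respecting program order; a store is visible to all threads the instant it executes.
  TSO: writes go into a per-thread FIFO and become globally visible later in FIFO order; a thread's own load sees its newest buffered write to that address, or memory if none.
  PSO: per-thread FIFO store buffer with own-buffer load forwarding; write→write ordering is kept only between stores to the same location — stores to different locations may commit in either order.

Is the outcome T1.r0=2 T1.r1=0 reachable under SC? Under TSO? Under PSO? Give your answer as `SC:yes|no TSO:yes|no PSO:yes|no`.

SC:no TSO:no PSO:yes

outcome vector order: (T1.r0,T1.r1)
under SC → <0 0> <0 1> <2 1>
under TSO → <0 0> <0 1> <2 1>
under PSO → <0 0> <0 1> <2 0> <2 1>
target <2 0> ∈ {PSO}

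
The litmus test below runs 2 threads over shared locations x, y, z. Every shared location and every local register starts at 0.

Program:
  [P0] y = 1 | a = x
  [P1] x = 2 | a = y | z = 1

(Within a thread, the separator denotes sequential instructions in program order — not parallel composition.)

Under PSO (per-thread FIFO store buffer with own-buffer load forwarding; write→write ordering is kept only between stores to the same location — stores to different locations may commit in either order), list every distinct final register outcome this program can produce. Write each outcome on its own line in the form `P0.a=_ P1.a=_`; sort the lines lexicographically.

outcome vector order: (P0.a,P1.a)
|PSO outcomes| = 4

P0.a=0 P1.a=0
P0.a=0 P1.a=1
P0.a=2 P1.a=0
P0.a=2 P1.a=1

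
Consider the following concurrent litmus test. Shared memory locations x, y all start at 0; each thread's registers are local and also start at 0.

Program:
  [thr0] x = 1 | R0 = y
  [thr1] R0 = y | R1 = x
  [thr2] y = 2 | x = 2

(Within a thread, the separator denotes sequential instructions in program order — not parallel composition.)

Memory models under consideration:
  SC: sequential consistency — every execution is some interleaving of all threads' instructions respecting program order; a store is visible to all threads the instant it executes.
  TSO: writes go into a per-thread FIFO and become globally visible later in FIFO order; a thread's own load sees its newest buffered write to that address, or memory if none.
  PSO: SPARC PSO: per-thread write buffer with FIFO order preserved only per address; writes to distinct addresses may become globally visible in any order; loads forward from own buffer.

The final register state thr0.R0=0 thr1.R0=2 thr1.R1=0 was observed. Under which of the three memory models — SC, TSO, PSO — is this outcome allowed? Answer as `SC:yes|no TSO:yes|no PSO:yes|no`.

SC:no TSO:yes PSO:yes

outcome vector order: (thr0.R0,thr1.R0,thr1.R1)
[SC] allowed = {000, 001, 002, 021, 022, 200, 201, 202, 220, 221, 222}
[TSO] allowed = {000, 001, 002, 020, 021, 022, 200, 201, 202, 220, 221, 222}
[PSO] allowed = {000, 001, 002, 020, 021, 022, 200, 201, 202, 220, 221, 222}
target 020 ∈ {TSO,PSO}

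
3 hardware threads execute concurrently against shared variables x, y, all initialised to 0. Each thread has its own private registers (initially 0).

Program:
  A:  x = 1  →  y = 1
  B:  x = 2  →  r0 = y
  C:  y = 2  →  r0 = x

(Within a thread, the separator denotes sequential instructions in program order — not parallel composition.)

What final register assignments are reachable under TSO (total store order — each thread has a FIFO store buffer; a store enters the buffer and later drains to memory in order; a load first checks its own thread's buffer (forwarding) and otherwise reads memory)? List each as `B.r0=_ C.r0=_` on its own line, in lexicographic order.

B.r0=0 C.r0=0
B.r0=0 C.r0=1
B.r0=0 C.r0=2
B.r0=1 C.r0=0
B.r0=1 C.r0=1
B.r0=1 C.r0=2
B.r0=2 C.r0=0
B.r0=2 C.r0=1
B.r0=2 C.r0=2

outcome vector order: (B.r0,C.r0)
|TSO outcomes| = 9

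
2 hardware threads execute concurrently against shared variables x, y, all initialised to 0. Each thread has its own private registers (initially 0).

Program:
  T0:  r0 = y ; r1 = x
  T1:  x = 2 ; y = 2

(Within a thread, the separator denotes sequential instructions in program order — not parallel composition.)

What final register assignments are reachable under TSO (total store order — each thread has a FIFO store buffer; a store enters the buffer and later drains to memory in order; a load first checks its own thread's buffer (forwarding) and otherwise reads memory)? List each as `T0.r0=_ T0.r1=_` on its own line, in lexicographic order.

outcome vector order: (T0.r0,T0.r1)
|TSO outcomes| = 3

T0.r0=0 T0.r1=0
T0.r0=0 T0.r1=2
T0.r0=2 T0.r1=2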